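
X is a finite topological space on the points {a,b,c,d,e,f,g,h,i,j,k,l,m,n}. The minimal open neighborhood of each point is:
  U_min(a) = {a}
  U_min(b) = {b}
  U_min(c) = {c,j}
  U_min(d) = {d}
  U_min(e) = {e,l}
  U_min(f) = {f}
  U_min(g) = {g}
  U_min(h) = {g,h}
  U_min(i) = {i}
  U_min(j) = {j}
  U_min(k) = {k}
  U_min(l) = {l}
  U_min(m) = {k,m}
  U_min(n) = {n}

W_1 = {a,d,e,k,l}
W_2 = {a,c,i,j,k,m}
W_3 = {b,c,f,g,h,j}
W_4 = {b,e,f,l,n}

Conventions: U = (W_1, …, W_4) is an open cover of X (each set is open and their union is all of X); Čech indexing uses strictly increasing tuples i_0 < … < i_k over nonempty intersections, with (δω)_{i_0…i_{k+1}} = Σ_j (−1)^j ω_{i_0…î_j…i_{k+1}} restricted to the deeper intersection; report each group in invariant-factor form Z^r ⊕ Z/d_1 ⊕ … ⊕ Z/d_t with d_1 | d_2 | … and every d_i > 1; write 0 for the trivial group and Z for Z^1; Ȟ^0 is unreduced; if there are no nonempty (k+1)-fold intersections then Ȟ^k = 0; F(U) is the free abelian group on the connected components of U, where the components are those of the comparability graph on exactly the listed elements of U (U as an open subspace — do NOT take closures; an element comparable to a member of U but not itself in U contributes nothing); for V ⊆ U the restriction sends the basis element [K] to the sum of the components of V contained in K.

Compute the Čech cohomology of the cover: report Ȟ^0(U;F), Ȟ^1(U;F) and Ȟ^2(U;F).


nonempty overlaps:
  W12={a,k} W14={e,l} W23={c,j} W34={b,f}
components per intersection:
  W1: {a} {d} {e,l} {k}
  W2: {a} {c,j} {i} {k,m}
  W3: {b} {c,j} {f} {g,h}
  W4: {b} {e,l} {f} {n}
  W12: {a} {k}
  W14: {e,l}
  W23: {c,j}
  W34: {b} {f}
C dims 16,6; δ0: rk 6, SNF 1^6
degree 0: 16−6−0 = 10 → Ȟ^0 ≅ Z^10
degree 1: 6−0−6 = 0 → Ȟ^1 ≅ 0
degree 2: 0−0−0 = 0 → Ȟ^2 ≅ 0

Ȟ^0 ≅ Z^10,  Ȟ^1 ≅ 0,  Ȟ^2 ≅ 0


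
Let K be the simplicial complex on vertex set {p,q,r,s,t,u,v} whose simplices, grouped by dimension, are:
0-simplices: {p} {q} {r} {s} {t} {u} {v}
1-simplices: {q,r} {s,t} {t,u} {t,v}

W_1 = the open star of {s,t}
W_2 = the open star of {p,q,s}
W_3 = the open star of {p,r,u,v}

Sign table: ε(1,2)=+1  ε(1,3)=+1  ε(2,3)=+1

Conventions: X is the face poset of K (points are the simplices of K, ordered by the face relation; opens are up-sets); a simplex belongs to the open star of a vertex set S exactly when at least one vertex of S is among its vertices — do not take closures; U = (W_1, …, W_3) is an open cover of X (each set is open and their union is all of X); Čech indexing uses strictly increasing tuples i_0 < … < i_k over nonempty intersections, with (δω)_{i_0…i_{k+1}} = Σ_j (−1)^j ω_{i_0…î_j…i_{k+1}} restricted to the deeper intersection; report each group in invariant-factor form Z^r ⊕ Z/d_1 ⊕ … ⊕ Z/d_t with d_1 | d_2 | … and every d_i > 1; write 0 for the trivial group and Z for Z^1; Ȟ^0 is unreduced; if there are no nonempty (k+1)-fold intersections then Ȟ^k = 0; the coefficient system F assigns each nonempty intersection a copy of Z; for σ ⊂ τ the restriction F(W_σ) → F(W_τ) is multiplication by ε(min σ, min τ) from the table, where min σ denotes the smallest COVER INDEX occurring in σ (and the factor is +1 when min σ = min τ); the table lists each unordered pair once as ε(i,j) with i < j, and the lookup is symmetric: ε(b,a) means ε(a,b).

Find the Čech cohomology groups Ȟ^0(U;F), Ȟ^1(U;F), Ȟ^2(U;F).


Ȟ^0 ≅ Z, Ȟ^1 ≅ Z, Ȟ^2 ≅ 0

intersection data:
  W1={{s},{t},{s,t},{t,u},{t,v}} W2={{p},{q},{s},{q,r},{s,t}} W3={{p},{r},{u},{v},{q,r},{t,u},{t,v}}
  W12={{s},{s,t}} W13={{t,u},{t,v}} W23={{p},{q,r}}
C dims 3,3; δ0: rk 2, SNF 1^2
Ȟ^0 = (3 − 2) − 0 = 1, so Ȟ^0 ≅ Z
Ȟ^1 = (3 − 0) − 2 = 1, so Ȟ^1 ≅ Z
Ȟ^2 = (0 − 0) − 0 = 0, so Ȟ^2 ≅ 0


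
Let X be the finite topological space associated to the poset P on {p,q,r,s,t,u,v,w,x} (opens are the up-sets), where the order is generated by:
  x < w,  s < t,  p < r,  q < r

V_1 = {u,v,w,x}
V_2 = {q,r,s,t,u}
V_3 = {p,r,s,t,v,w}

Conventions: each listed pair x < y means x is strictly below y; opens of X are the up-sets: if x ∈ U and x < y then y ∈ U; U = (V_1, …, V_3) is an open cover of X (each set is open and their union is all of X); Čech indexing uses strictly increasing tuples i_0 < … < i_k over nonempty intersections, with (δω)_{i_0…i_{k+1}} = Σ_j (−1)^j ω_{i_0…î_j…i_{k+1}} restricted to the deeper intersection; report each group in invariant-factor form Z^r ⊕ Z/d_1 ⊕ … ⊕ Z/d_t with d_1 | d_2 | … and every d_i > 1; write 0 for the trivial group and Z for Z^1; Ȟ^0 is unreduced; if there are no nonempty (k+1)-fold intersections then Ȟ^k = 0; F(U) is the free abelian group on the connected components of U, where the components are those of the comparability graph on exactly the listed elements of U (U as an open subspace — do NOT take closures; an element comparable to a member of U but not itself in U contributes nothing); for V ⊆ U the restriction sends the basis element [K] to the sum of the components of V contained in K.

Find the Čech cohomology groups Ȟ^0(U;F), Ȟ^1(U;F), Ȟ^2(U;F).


Ȟ^0 ≅ Z^5; Ȟ^1 ≅ 0; Ȟ^2 ≅ 0

intersection data:
  V12={u} V13={v,w} V23={r,s,t}
components per intersection:
  V1: {u} {v} {w,x}
  V2: {q,r} {s,t} {u}
  V3: {p,r} {s,t} {v} {w}
  V12: {u}
  V13: {v} {w}
  V23: {r} {s,t}
C dims 10,5; δ0: rk 5, SNF 1^5
Ȟ^0 = (10 − 5) − 0 = 5, so Ȟ^0 ≅ Z^5
Ȟ^1 = (5 − 0) − 5 = 0, so Ȟ^1 ≅ 0
Ȟ^2 = (0 − 0) − 0 = 0, so Ȟ^2 ≅ 0


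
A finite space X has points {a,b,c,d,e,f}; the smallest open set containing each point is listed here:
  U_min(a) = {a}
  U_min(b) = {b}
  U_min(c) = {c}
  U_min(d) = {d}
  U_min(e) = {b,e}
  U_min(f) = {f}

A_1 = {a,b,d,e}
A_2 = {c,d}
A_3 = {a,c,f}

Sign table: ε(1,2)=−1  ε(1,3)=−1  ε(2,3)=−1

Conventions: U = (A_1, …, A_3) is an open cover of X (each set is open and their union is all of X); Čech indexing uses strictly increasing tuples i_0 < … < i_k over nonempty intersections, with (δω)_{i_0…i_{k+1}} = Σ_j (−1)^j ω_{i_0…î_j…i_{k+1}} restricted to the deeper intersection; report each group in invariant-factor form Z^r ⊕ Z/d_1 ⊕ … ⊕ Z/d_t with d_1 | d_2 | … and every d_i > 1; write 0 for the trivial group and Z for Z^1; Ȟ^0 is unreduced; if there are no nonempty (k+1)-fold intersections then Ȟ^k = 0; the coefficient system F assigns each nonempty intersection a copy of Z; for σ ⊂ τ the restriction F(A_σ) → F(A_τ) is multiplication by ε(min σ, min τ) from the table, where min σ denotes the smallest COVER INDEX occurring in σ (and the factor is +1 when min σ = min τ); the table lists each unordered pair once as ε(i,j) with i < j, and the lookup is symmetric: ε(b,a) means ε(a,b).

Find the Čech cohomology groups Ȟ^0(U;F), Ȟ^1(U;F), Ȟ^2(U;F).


nerve simplices:
  A12={d} A13={a} A23={c}
C dims 3,3; δ0: rk 3, SNF 1^2·2
degree 0: 3−3−0 = 0 → Ȟ^0 ≅ 0
degree 1: 3−0−3 = 0 plus torsion [2] → Ȟ^1 ≅ Z/2
degree 2: 0−0−0 = 0 → Ȟ^2 ≅ 0

Ȟ^0(U;F) ≅ 0, Ȟ^1(U;F) ≅ Z/2 and Ȟ^2(U;F) ≅ 0


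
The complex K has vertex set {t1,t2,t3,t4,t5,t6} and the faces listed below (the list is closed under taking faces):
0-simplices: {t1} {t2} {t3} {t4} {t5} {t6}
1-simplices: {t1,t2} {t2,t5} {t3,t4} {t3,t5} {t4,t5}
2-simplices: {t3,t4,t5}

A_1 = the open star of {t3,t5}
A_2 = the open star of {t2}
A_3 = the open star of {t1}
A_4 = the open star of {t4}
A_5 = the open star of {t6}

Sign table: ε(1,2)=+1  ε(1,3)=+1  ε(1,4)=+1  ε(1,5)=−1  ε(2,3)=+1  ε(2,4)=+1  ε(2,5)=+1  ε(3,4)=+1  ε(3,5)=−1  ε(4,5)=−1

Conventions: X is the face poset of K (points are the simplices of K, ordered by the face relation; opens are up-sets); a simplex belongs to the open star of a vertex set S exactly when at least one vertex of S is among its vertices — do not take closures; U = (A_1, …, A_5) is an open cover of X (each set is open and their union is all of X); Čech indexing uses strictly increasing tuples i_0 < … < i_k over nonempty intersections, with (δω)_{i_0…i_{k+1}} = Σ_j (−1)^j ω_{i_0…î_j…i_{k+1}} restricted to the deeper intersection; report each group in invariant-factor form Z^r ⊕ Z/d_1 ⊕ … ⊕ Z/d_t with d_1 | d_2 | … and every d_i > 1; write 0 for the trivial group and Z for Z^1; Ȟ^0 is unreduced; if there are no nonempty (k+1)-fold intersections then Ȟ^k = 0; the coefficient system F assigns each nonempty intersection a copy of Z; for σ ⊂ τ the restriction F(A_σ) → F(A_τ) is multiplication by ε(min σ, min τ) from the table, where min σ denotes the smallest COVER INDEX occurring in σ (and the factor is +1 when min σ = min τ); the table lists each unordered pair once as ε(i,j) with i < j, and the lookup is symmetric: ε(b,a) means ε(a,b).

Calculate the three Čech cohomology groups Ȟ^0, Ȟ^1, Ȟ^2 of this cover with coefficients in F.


nonempty intersections:
  A1={{t3},{t5},{t2,t5},{t3,t4},{t3,t5},{t4,t5},{t3,t4,t5}} A2={{t2},{t1,t2},{t2,t5}} A3={{t1},{t1,t2}} A4={{t4},{t3,t4},{t4,t5},{t3,t4,t5}} A5={{t6}}
  A12={{t2,t5}} A14={{t3,t4},{t4,t5},{t3,t4,t5}} A23={{t1,t2}}
C dims 5,3; δ0: rk 3, SNF 1^3
Ȟ^0: (5−3)−0=2 ⇒ Z^2
Ȟ^1: (3−0)−3=0 ⇒ 0
Ȟ^2: (0−0)−0=0 ⇒ 0

Ȟ^0(U;F) ≅ Z^2,  Ȟ^1(U;F) ≅ 0,  Ȟ^2(U;F) ≅ 0


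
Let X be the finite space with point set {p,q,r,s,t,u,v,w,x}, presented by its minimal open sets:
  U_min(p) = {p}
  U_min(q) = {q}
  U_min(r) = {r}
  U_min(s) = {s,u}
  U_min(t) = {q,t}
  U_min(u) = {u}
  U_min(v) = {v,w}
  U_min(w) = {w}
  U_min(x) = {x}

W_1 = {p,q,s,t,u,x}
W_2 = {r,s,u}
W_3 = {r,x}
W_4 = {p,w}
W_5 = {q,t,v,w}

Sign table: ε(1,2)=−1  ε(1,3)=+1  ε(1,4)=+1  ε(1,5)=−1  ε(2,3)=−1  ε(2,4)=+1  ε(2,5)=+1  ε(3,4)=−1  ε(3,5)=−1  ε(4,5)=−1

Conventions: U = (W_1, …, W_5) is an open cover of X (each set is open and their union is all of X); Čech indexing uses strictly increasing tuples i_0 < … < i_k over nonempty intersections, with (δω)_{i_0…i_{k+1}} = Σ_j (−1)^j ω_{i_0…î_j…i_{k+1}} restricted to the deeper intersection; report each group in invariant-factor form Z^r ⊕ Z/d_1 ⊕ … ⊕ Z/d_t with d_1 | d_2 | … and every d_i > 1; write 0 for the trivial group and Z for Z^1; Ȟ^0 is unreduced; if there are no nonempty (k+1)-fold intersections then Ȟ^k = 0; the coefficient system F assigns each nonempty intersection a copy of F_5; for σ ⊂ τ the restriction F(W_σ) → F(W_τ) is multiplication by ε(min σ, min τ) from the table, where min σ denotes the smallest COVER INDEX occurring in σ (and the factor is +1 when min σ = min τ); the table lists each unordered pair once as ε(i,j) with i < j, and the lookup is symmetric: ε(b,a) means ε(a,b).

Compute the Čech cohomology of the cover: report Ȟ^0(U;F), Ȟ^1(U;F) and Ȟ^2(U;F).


nerve of the cover:
  W12={s,u} W13={x} W14={p} W15={q,t} W23={r} W45={w}
C dims 5,6; δ0: rk_F5 4
Ȟ^0 = (5 − 4) − 0 = 1, so Ȟ^0 ≅ Z/5
Ȟ^1 = (6 − 0) − 4 = 2, so Ȟ^1 ≅ Z/5 ⊕ Z/5
Ȟ^2 = (0 − 0) − 0 = 0, so Ȟ^2 ≅ 0

Ȟ^0 ≅ Z/5, Ȟ^1 ≅ Z/5 ⊕ Z/5 and Ȟ^2 ≅ 0


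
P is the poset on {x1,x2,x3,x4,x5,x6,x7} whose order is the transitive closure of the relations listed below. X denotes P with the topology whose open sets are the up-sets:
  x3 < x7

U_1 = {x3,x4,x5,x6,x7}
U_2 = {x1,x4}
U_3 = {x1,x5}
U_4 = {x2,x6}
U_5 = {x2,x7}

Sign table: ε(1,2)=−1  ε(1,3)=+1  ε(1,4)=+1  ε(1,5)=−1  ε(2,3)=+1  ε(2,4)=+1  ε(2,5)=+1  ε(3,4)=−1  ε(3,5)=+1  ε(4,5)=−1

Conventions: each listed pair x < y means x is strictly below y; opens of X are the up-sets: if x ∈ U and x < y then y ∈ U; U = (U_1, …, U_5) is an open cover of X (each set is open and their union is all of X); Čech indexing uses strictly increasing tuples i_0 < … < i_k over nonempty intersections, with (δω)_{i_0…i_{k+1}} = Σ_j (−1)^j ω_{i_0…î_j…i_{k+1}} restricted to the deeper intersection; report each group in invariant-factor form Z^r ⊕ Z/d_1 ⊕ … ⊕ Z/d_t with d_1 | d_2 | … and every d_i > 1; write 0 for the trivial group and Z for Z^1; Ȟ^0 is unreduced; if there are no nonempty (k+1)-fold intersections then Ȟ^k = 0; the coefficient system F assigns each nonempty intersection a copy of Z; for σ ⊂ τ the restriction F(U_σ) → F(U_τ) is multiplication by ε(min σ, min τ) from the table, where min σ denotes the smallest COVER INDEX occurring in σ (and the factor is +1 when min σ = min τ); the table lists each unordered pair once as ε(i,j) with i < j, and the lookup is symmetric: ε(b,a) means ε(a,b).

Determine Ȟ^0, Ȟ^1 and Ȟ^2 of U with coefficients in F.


Ȟ^0(U;F) ≅ 0, Ȟ^1(U;F) ≅ Z ⊕ Z/2 and Ȟ^2(U;F) ≅ 0

cover nerve:
  U12={x4} U13={x5} U14={x6} U15={x7} U23={x1} U45={x2}
C dims 5,6; δ0: rk 5, SNF 1^4·2
Ȟ^0: (5−5)−0=0 ⇒ 0
Ȟ^1: (6−0)−5=1 plus torsion [2] ⇒ Z ⊕ Z/2
Ȟ^2: (0−0)−0=0 ⇒ 0


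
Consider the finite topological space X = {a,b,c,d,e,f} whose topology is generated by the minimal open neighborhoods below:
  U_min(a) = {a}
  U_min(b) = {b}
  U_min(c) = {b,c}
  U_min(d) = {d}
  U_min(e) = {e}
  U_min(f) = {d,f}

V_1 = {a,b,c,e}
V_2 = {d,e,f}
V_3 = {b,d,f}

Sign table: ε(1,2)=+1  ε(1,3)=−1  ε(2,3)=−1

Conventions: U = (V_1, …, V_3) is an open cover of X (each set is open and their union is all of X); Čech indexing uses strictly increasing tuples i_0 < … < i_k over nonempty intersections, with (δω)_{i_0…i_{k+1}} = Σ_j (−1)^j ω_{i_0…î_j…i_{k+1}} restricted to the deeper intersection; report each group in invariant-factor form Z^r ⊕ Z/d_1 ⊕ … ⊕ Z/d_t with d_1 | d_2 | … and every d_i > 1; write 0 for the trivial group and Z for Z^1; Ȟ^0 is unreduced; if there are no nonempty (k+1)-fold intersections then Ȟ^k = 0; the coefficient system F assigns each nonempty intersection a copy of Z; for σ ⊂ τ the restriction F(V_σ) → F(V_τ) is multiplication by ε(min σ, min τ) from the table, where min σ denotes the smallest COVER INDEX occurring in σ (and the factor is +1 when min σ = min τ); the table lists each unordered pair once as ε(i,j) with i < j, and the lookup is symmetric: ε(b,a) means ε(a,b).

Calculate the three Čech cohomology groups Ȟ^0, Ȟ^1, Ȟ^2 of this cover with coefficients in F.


nonempty intersections:
  V12={e} V13={b} V23={d,f}
C dims 3,3; δ0: rk 2, SNF 1^2
Ȟ^0: (3−2)−0=1 ⇒ Z
Ȟ^1: (3−0)−2=1 ⇒ Z
Ȟ^2: (0−0)−0=0 ⇒ 0

Ȟ^0 = Z, Ȟ^1 = Z and Ȟ^2 = 0


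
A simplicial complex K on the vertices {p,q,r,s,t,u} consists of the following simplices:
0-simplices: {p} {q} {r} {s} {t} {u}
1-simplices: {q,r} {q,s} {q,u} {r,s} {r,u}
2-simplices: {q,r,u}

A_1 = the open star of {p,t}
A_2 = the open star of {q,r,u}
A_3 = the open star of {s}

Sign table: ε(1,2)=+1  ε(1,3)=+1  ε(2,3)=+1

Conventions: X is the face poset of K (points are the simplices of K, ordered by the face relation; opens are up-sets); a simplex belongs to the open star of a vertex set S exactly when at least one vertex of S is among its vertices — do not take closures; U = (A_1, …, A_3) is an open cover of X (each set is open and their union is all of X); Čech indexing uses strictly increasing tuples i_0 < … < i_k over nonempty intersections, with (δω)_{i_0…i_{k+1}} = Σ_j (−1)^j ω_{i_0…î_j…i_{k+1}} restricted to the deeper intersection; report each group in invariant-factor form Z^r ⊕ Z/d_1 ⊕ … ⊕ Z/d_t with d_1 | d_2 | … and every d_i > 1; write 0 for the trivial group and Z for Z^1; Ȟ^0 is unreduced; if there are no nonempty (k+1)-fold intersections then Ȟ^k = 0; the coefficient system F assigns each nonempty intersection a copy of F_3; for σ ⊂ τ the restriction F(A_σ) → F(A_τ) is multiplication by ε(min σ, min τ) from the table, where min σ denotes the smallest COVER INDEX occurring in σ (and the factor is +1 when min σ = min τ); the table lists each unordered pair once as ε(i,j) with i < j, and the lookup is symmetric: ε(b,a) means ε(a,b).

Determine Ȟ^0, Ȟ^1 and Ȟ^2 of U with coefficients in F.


intersection data:
  A1={{p},{t}} A2={{q},{r},{u},{q,r},{q,s},{q,u},{r,s},{r,u},{q,r,u}} A3={{s},{q,s},{r,s}}
  A23={{q,s},{r,s}}
C dims 3,1; δ0: rk_F3 1
Ȟ^0 = (3 − 1) − 0 = 2, so Ȟ^0 ≅ Z/3 ⊕ Z/3
Ȟ^1 = (1 − 0) − 1 = 0, so Ȟ^1 ≅ 0
Ȟ^2 = (0 − 0) − 0 = 0, so Ȟ^2 ≅ 0

Ȟ^0 ≅ Z/3 ⊕ Z/3; Ȟ^1 ≅ 0; Ȟ^2 ≅ 0


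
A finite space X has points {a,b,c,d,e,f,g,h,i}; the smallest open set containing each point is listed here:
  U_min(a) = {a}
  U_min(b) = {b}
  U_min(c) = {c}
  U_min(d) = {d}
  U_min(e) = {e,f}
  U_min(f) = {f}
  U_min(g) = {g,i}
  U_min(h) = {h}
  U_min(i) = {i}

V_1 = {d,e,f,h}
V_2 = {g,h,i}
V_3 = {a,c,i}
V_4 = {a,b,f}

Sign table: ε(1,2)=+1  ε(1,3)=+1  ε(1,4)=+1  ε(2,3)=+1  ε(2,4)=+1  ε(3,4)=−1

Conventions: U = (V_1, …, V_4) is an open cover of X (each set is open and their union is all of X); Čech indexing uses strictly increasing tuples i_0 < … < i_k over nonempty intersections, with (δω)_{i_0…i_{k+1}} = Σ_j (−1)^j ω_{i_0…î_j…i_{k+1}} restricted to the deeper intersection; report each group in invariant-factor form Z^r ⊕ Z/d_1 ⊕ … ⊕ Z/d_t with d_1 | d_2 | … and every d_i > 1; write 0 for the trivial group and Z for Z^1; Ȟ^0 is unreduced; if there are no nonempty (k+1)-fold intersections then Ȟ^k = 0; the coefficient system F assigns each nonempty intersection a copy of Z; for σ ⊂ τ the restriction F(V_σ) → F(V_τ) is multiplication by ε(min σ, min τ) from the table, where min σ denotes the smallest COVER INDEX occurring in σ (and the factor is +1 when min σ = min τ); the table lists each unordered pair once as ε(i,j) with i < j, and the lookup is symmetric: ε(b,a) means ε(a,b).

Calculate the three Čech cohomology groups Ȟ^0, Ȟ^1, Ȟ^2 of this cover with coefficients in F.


nonempty overlaps:
  V12={h} V14={f} V23={i} V34={a}
C dims 4,4; δ0: rk 4, SNF 1^3·2
degree 0: 4−4−0 = 0 → Ȟ^0 ≅ 0
degree 1: 4−0−4 = 0 plus torsion [2] → Ȟ^1 ≅ Z/2
degree 2: 0−0−0 = 0 → Ȟ^2 ≅ 0

Ȟ^0 = 0; Ȟ^1 = Z/2; Ȟ^2 = 0


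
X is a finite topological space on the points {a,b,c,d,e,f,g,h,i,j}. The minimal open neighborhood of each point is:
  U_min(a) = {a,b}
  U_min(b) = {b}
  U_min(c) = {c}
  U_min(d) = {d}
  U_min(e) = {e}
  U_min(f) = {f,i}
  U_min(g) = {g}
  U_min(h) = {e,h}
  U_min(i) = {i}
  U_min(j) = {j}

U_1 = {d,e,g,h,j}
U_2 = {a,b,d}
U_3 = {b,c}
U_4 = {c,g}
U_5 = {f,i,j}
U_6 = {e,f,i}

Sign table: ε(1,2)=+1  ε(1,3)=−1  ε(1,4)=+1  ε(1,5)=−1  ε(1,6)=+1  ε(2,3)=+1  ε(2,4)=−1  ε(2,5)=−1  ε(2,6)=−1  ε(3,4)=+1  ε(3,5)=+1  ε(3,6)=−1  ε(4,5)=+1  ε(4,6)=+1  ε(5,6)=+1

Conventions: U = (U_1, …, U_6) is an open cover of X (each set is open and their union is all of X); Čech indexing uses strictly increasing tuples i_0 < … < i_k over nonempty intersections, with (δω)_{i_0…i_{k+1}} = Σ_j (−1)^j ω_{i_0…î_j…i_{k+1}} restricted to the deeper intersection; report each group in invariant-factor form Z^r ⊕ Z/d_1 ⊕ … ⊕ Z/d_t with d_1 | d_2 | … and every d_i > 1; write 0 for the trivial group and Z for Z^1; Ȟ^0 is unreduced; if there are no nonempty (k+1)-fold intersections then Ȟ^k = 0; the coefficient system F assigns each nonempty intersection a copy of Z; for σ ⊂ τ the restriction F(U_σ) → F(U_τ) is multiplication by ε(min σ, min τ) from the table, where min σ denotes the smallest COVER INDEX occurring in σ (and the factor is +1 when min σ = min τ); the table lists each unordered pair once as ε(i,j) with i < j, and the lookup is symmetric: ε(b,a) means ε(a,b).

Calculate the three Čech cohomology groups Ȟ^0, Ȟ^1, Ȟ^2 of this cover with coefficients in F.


Ȟ^0 ≅ 0, Ȟ^1 ≅ Z ⊕ Z/2, Ȟ^2 ≅ 0

cover nerve:
  U12={d} U14={g} U15={j} U16={e} U23={b} U34={c} U56={f,i}
C dims 6,7; δ0: rk 6, SNF 1^5·2
Ȟ^0: (6−6)−0=0 ⇒ 0
Ȟ^1: (7−0)−6=1 plus torsion [2] ⇒ Z ⊕ Z/2
Ȟ^2: (0−0)−0=0 ⇒ 0


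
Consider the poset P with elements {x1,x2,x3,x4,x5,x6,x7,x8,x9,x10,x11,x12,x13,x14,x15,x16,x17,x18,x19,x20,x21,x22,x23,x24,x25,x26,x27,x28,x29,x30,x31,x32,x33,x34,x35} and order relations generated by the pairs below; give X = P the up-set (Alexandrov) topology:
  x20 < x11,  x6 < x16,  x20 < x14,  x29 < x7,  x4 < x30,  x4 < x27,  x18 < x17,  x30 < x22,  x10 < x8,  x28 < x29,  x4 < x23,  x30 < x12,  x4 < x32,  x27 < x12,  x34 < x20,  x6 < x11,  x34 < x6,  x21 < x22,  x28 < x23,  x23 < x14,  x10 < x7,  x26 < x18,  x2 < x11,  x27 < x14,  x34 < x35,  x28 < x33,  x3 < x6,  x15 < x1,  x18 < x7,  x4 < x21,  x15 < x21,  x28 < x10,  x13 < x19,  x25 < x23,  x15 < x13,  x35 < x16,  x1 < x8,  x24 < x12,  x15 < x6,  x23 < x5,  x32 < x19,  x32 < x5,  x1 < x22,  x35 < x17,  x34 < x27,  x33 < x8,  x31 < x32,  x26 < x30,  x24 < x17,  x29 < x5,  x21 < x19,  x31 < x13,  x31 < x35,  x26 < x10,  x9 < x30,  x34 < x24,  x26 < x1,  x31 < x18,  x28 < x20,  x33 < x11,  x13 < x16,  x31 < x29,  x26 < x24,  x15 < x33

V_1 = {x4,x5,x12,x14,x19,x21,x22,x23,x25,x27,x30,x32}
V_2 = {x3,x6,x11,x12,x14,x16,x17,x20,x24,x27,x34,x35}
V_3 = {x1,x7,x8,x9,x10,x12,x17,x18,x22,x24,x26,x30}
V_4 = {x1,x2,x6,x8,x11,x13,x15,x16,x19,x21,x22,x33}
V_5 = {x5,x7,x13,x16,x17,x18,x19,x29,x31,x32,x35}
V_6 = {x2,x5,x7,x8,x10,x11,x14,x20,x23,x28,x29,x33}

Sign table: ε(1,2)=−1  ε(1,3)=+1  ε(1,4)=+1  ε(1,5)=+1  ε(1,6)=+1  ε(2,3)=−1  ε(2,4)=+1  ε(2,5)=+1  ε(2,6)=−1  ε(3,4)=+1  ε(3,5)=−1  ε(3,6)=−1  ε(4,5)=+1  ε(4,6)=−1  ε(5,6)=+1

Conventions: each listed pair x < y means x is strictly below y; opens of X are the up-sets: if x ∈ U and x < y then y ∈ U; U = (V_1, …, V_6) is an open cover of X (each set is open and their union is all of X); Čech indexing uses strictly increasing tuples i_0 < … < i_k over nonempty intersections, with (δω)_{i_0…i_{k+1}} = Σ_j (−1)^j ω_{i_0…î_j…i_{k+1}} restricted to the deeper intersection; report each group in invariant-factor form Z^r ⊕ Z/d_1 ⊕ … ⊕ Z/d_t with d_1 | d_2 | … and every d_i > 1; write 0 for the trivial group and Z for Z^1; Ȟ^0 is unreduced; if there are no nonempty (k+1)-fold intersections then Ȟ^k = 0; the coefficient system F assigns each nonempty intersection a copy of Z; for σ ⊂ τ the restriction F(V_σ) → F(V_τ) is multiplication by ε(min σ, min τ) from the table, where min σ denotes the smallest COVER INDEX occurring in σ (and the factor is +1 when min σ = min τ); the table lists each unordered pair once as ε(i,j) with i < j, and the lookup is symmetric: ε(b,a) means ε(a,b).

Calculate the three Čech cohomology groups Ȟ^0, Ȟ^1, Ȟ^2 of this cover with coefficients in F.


cover nerve:
  V12={x12,x14,x27} V13={x12,x22,x30} V14={x19,x21,x22} V15={x5,x19,x32} V16={x5,x14,x23} V23={x12,x17,x24} V24={x6,x11,x16} V25={x16,x17,x35} V26={x11,x14,x20} V34={x1,x8,x22} V35={x7,x17,x18} V36={x7,x8,x10} V45={x13,x16,x19} V46={x2,x8,x11,x33} V56={x5,x7,x29}
  V123={x12} V126={x14} V134={x22} V145={x19} V156={x5} V235={x17} V245={x16} V246={x11} V346={x8} V356={x7}
C dims 6,15,10; δ0: rk 6, SNF 1^5·2; δ1: rk 9, SNF 1^9
Ȟ^0: (6−6)−0=0 ⇒ 0
Ȟ^1: (15−9)−6=0 plus torsion [2] ⇒ Z/2
Ȟ^2: (10−0)−9=1 ⇒ Z

Ȟ^0(U;F) ≅ 0,  Ȟ^1(U;F) ≅ Z/2,  Ȟ^2(U;F) ≅ Z


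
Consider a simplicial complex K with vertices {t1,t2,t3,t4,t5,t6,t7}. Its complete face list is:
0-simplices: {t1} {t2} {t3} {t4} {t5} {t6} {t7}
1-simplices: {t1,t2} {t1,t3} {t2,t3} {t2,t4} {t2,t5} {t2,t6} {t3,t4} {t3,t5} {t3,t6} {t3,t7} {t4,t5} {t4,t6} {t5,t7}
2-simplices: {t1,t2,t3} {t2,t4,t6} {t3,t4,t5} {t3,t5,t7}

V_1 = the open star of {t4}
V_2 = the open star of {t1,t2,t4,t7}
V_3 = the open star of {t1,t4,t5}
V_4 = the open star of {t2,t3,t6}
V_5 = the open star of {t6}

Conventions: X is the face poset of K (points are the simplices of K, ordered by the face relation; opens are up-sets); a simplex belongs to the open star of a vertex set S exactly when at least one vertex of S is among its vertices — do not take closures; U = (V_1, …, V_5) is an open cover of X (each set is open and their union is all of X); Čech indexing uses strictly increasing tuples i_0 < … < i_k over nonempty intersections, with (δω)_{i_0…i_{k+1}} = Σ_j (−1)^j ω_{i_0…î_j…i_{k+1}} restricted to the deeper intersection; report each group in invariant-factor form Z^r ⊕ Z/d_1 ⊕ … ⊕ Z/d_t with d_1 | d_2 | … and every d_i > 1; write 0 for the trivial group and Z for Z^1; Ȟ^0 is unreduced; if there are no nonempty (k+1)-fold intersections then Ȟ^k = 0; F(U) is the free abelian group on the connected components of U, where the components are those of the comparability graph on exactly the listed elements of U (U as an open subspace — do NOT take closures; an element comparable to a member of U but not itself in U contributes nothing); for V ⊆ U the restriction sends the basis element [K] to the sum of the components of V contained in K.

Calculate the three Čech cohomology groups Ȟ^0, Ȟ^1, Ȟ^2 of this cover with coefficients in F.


nonempty overlaps:
  V1={{t4},{t2,t4},{t3,t4},{t4,t5},{t4,t6},{t2,t4,t6},{t3,t4,t5}} V2={{t1},{t2},{t4},{t7},{t1,t2},{t1,t3},{t2,t3},{t2,t4},{t2,t5},{t2,t6},{t3,t4},{t3,t7},{t4,t5},{t4,t6},{t5,t7},{t1,t2,t3},{t2,t4,t6},{t3,t4,t5},{t3,t5,t7}} V3={{t1},{t4},{t5},{t1,t2},{t1,t3},{t2,t4},{t2,t5},{t3,t4},{t3,t5},{t4,t5},{t4,t6},{t5,t7},{t1,t2,t3},{t2,t4,t6},{t3,t4,t5},{t3,t5,t7}} V4={{t2},{t3},{t6},{t1,t2},{t1,t3},{t2,t3},{t2,t4},{t2,t5},{t2,t6},{t3,t4},{t3,t5},{t3,t6},{t3,t7},{t4,t6},{t1,t2,t3},{t2,t4,t6},{t3,t4,t5},{t3,t5,t7}} V5={{t6},{t2,t6},{t3,t6},{t4,t6},{t2,t4,t6}}
  V12={{t4},{t2,t4},{t3,t4},{t4,t5},{t4,t6},{t2,t4,t6},{t3,t4,t5}} V13={{t4},{t2,t4},{t3,t4},{t4,t5},{t4,t6},{t2,t4,t6},{t3,t4,t5}} V14={{t2,t4},{t3,t4},{t4,t6},{t2,t4,t6},{t3,t4,t5}} V15={{t4,t6},{t2,t4,t6}} V23={{t1},{t4},{t1,t2},{t1,t3},{t2,t4},{t2,t5},{t3,t4},{t4,t5},{t4,t6},{t5,t7},{t1,t2,t3},{t2,t4,t6},{t3,t4,t5},{t3,t5,t7}} V24={{t2},{t1,t2},{t1,t3},{t2,t3},{t2,t4},{t2,t5},{t2,t6},{t3,t4},{t3,t7},{t4,t6},{t1,t2,t3},{t2,t4,t6},{t3,t4,t5},{t3,t5,t7}} V25={{t2,t6},{t4,t6},{t2,t4,t6}} V34={{t1,t2},{t1,t3},{t2,t4},{t2,t5},{t3,t4},{t3,t5},{t4,t6},{t1,t2,t3},{t2,t4,t6},{t3,t4,t5},{t3,t5,t7}} V35={{t4,t6},{t2,t4,t6}} V45={{t6},{t2,t6},{t3,t6},{t4,t6},{t2,t4,t6}}
  V123={{t4},{t2,t4},{t3,t4},{t4,t5},{t4,t6},{t2,t4,t6},{t3,t4,t5}} V124={{t2,t4},{t3,t4},{t4,t6},{t2,t4,t6},{t3,t4,t5}} V125={{t4,t6},{t2,t4,t6}} V134={{t2,t4},{t3,t4},{t4,t6},{t2,t4,t6},{t3,t4,t5}} V135={{t4,t6},{t2,t4,t6}} V145={{t4,t6},{t2,t4,t6}} V234={{t1,t2},{t1,t3},{t2,t4},{t2,t5},{t3,t4},{t4,t6},{t1,t2,t3},{t2,t4,t6},{t3,t4,t5},{t3,t5,t7}} V235={{t4,t6},{t2,t4,t6}} V245={{t2,t6},{t4,t6},{t2,t4,t6}} V345={{t4,t6},{t2,t4,t6}}
  V1234={{t2,t4},{t3,t4},{t4,t6},{t2,t4,t6},{t3,t4,t5}} V1235={{t4,t6},{t2,t4,t6}} V1245={{t4,t6},{t2,t4,t6}} V1345={{t4,t6},{t2,t4,t6}} V2345={{t4,t6},{t2,t4,t6}}
  V12345={{t4,t6},{t2,t4,t6}}
components per intersection:
  V1: {{t4},{t2,t4},{t3,t4},{t4,t5},{t4,t6},{t2,t4,t6},{t3,t4,t5}}
  V2: {{t1},{t2},{t4},{t1,t2},{t1,t3},{t2,t3},{t2,t4},{t2,t5},{t2,t6},{t3,t4},{t4,t5},{t4,t6},{t1,t2,t3},{t2,t4,t6},{t3,t4,t5}} {{t7},{t3,t7},{t5,t7},{t3,t5,t7}}
  V3: {{t1},{t1,t2},{t1,t3},{t1,t2,t3}} {{t4},{t5},{t2,t4},{t2,t5},{t3,t4},{t3,t5},{t4,t5},{t4,t6},{t5,t7},{t2,t4,t6},{t3,t4,t5},{t3,t5,t7}}
  V4: {{t2},{t3},{t6},{t1,t2},{t1,t3},{t2,t3},{t2,t4},{t2,t5},{t2,t6},{t3,t4},{t3,t5},{t3,t6},{t3,t7},{t4,t6},{t1,t2,t3},{t2,t4,t6},{t3,t4,t5},{t3,t5,t7}}
  V5: {{t6},{t2,t6},{t3,t6},{t4,t6},{t2,t4,t6}}
  V12: {{t4},{t2,t4},{t3,t4},{t4,t5},{t4,t6},{t2,t4,t6},{t3,t4,t5}}
  V13: {{t4},{t2,t4},{t3,t4},{t4,t5},{t4,t6},{t2,t4,t6},{t3,t4,t5}}
  V14: {{t2,t4},{t4,t6},{t2,t4,t6}} {{t3,t4},{t3,t4,t5}}
  V15: {{t4,t6},{t2,t4,t6}}
  V23: {{t1},{t1,t2},{t1,t3},{t1,t2,t3}} {{t4},{t2,t4},{t3,t4},{t4,t5},{t4,t6},{t2,t4,t6},{t3,t4,t5}} {{t2,t5}} {{t5,t7},{t3,t5,t7}}
  V24: {{t2},{t1,t2},{t1,t3},{t2,t3},{t2,t4},{t2,t5},{t2,t6},{t4,t6},{t1,t2,t3},{t2,t4,t6}} {{t3,t4},{t3,t4,t5}} {{t3,t7},{t3,t5,t7}}
  V25: {{t2,t6},{t4,t6},{t2,t4,t6}}
  V34: {{t1,t2},{t1,t3},{t1,t2,t3}} {{t2,t4},{t4,t6},{t2,t4,t6}} {{t2,t5}} {{t3,t4},{t3,t5},{t3,t4,t5},{t3,t5,t7}}
  V35: {{t4,t6},{t2,t4,t6}}
  V45: {{t6},{t2,t6},{t3,t6},{t4,t6},{t2,t4,t6}}
  V123: {{t4},{t2,t4},{t3,t4},{t4,t5},{t4,t6},{t2,t4,t6},{t3,t4,t5}}
  V124: {{t2,t4},{t4,t6},{t2,t4,t6}} {{t3,t4},{t3,t4,t5}}
  V125: {{t4,t6},{t2,t4,t6}}
  V134: {{t2,t4},{t4,t6},{t2,t4,t6}} {{t3,t4},{t3,t4,t5}}
  V135: {{t4,t6},{t2,t4,t6}}
  V145: {{t4,t6},{t2,t4,t6}}
  V234: {{t1,t2},{t1,t3},{t1,t2,t3}} {{t2,t4},{t4,t6},{t2,t4,t6}} {{t2,t5}} {{t3,t4},{t3,t4,t5}} {{t3,t5,t7}}
  V235: {{t4,t6},{t2,t4,t6}}
  V245: {{t2,t6},{t4,t6},{t2,t4,t6}}
  V345: {{t4,t6},{t2,t4,t6}}
  V1234: {{t2,t4},{t4,t6},{t2,t4,t6}} {{t3,t4},{t3,t4,t5}}
  V1235: {{t4,t6},{t2,t4,t6}}
  V1245: {{t4,t6},{t2,t4,t6}}
  V1345: {{t4,t6},{t2,t4,t6}}
  V2345: {{t4,t6},{t2,t4,t6}}
  V12345: {{t4,t6},{t2,t4,t6}}
C dims 7,19,16,6; δ0: rk 6, SNF 1^6; δ1: rk 11, SNF 1^11; δ2: rk 5, SNF 1^5
degree 0: 7−6−0 = 1 → Ȟ^0 ≅ Z
degree 1: 19−11−6 = 2 → Ȟ^1 ≅ Z^2
degree 2: 16−5−11 = 0 → Ȟ^2 ≅ 0

Ȟ^0 = Z, Ȟ^1 = Z^2, Ȟ^2 = 0


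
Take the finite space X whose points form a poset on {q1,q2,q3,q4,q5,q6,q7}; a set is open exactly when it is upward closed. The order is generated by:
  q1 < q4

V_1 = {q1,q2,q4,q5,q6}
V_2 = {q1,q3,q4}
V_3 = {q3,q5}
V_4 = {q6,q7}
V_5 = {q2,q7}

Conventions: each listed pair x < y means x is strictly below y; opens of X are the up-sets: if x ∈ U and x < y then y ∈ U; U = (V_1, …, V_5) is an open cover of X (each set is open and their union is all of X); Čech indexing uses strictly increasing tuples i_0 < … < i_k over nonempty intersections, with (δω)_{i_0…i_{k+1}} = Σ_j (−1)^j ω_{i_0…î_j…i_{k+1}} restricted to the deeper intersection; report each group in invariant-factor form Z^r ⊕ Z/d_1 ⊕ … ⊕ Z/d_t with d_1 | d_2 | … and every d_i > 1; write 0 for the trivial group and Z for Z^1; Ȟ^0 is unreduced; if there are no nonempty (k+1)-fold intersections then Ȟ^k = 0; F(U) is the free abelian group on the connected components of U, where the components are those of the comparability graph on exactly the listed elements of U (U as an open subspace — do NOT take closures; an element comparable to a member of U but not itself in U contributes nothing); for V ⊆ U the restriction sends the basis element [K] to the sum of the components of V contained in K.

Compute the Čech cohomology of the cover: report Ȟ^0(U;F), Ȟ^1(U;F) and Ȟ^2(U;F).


nonempty intersections:
  V12={q1,q4} V13={q5} V14={q6} V15={q2} V23={q3} V45={q7}
components per intersection:
  V1: {q1,q4} {q2} {q5} {q6}
  V2: {q1,q4} {q3}
  V3: {q3} {q5}
  V4: {q6} {q7}
  V5: {q2} {q7}
  V12: {q1,q4}
  V13: {q5}
  V14: {q6}
  V15: {q2}
  V23: {q3}
  V45: {q7}
C dims 12,6; δ0: rk 6, SNF 1^6
Ȟ^0: (12−6)−0=6 ⇒ Z^6
Ȟ^1: (6−0)−6=0 ⇒ 0
Ȟ^2: (0−0)−0=0 ⇒ 0

Ȟ^0 ≅ Z^6, Ȟ^1 ≅ 0 and Ȟ^2 ≅ 0


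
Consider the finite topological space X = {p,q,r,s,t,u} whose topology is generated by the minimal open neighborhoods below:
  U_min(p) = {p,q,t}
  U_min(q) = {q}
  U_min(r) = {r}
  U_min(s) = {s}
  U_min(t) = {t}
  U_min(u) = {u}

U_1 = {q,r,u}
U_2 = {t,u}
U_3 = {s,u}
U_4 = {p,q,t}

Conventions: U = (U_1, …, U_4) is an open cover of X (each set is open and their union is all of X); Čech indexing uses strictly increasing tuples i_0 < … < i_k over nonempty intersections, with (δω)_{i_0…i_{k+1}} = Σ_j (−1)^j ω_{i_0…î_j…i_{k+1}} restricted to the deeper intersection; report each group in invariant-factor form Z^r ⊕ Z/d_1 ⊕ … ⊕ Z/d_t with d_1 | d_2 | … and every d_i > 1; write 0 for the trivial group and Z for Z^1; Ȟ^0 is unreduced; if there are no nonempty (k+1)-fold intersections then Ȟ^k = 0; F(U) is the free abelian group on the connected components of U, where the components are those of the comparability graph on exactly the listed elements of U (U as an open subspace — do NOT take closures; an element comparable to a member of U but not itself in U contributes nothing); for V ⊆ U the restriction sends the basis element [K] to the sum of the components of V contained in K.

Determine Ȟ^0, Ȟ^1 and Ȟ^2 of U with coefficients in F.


Ȟ^0 = Z^4, Ȟ^1 = 0, Ȟ^2 = 0

nerve simplices:
  U12={u} U13={u} U14={q} U23={u} U24={t}
  U123={u}
components per intersection:
  U1: {q} {r} {u}
  U2: {t} {u}
  U3: {s} {u}
  U4: {p,q,t}
  U12: {u}
  U13: {u}
  U14: {q}
  U23: {u}
  U24: {t}
  U123: {u}
C dims 8,5,1; δ0: rk 4, SNF 1^4; δ1: rk 1, SNF 1^1
degree 0: 8−4−0 = 4 → Ȟ^0 ≅ Z^4
degree 1: 5−1−4 = 0 → Ȟ^1 ≅ 0
degree 2: 1−0−1 = 0 → Ȟ^2 ≅ 0


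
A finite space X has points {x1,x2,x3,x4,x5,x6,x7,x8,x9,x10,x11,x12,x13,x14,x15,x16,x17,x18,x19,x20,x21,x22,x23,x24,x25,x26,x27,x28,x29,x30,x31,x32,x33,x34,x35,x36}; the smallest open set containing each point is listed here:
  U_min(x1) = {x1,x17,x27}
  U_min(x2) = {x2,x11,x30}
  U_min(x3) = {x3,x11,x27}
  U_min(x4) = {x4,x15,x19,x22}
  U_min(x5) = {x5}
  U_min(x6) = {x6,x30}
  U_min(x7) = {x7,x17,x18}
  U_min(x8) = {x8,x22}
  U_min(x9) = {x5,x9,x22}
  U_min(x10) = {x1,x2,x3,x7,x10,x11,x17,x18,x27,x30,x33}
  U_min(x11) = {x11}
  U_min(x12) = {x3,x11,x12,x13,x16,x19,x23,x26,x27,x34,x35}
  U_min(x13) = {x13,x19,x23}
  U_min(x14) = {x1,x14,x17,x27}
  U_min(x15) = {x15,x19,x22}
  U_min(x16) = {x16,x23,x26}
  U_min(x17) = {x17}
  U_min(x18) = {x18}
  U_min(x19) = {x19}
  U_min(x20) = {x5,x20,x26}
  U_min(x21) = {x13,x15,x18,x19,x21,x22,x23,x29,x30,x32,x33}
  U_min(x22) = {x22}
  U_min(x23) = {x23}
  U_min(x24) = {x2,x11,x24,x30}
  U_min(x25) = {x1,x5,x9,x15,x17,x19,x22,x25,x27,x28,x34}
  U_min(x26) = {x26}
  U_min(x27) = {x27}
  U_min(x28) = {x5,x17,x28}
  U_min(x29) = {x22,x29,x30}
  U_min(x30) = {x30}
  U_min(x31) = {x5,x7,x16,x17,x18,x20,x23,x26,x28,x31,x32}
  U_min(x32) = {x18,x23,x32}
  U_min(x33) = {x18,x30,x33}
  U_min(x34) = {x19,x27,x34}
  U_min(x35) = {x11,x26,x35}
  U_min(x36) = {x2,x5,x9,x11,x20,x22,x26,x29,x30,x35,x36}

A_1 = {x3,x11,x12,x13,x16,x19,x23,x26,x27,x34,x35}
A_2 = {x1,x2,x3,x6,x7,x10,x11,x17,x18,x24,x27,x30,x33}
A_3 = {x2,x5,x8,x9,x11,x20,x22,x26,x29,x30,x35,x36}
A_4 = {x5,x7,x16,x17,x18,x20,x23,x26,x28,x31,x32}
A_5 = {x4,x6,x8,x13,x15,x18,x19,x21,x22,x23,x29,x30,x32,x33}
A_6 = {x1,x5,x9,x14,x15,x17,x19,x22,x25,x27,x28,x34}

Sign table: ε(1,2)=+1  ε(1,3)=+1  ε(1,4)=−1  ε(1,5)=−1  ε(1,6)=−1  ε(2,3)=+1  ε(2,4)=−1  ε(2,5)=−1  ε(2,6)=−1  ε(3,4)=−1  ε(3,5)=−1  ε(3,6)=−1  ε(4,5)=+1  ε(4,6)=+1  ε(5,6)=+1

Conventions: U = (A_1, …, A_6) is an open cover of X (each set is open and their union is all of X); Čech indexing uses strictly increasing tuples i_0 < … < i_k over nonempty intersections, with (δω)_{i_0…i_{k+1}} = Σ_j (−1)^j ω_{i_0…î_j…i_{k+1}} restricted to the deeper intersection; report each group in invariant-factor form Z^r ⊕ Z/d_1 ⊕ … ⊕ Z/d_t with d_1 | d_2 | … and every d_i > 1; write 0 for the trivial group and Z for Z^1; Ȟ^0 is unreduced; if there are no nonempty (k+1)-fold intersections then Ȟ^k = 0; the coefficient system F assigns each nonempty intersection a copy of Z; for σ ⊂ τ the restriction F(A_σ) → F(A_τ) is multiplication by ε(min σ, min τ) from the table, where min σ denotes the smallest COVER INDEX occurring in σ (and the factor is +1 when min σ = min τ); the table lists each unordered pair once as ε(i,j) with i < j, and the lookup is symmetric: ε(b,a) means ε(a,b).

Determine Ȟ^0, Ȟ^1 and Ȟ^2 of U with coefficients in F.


Ȟ^0 ≅ Z, Ȟ^1 ≅ 0 and Ȟ^2 ≅ Z/2

intersection data:
  A12={x3,x11,x27} A13={x11,x26,x35} A14={x16,x23,x26} A15={x13,x19,x23} A16={x19,x27,x34} A23={x2,x11,x30} A24={x7,x17,x18} A25={x6,x18,x30,x33} A26={x1,x17,x27} A34={x5,x20,x26} A35={x8,x22,x29,x30} A36={x5,x9,x22} A45={x18,x23,x32} A46={x5,x17,x28} A56={x15,x19,x22}
  A123={x11} A126={x27} A134={x26} A145={x23} A156={x19} A235={x30} A245={x18} A246={x17} A346={x5} A356={x22}
C dims 6,15,10; δ0: rk 5, SNF 1^5; δ1: rk 10, SNF 1^9·2
Ȟ^0 = (6 − 5) − 0 = 1, so Ȟ^0 ≅ Z
Ȟ^1 = (15 − 10) − 5 = 0, so Ȟ^1 ≅ 0
Ȟ^2 = (10 − 0) − 10 = 0 plus torsion [2], so Ȟ^2 ≅ Z/2


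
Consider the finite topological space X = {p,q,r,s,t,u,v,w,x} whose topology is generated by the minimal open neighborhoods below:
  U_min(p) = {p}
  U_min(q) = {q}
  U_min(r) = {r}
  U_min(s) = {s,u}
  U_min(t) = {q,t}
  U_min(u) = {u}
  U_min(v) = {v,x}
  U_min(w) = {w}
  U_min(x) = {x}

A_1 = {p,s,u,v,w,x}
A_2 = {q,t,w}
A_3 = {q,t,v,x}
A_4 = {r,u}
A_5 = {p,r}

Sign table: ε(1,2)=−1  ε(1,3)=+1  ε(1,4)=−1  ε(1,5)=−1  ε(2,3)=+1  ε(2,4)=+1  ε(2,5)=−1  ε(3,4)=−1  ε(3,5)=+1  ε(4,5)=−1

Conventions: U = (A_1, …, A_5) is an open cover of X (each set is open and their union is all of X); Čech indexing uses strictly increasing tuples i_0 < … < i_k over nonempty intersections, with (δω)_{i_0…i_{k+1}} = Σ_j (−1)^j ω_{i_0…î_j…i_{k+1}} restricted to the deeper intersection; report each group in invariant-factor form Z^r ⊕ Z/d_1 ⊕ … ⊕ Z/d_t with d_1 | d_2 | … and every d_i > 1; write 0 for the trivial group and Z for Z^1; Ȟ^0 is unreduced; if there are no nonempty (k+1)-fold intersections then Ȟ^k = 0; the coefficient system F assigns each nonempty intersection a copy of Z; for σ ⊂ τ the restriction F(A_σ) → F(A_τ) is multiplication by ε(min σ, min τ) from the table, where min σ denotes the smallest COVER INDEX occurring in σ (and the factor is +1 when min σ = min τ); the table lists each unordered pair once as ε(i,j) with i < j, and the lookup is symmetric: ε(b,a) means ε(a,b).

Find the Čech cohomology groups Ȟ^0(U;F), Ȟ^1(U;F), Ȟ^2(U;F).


cover nerve:
  A12={w} A13={v,x} A14={u} A15={p} A23={q,t} A45={r}
C dims 5,6; δ0: rk 5, SNF 1^4·2
Ȟ^0: (5−5)−0=0 ⇒ 0
Ȟ^1: (6−0)−5=1 plus torsion [2] ⇒ Z ⊕ Z/2
Ȟ^2: (0−0)−0=0 ⇒ 0

Ȟ^0 ≅ 0; Ȟ^1 ≅ Z ⊕ Z/2; Ȟ^2 ≅ 0


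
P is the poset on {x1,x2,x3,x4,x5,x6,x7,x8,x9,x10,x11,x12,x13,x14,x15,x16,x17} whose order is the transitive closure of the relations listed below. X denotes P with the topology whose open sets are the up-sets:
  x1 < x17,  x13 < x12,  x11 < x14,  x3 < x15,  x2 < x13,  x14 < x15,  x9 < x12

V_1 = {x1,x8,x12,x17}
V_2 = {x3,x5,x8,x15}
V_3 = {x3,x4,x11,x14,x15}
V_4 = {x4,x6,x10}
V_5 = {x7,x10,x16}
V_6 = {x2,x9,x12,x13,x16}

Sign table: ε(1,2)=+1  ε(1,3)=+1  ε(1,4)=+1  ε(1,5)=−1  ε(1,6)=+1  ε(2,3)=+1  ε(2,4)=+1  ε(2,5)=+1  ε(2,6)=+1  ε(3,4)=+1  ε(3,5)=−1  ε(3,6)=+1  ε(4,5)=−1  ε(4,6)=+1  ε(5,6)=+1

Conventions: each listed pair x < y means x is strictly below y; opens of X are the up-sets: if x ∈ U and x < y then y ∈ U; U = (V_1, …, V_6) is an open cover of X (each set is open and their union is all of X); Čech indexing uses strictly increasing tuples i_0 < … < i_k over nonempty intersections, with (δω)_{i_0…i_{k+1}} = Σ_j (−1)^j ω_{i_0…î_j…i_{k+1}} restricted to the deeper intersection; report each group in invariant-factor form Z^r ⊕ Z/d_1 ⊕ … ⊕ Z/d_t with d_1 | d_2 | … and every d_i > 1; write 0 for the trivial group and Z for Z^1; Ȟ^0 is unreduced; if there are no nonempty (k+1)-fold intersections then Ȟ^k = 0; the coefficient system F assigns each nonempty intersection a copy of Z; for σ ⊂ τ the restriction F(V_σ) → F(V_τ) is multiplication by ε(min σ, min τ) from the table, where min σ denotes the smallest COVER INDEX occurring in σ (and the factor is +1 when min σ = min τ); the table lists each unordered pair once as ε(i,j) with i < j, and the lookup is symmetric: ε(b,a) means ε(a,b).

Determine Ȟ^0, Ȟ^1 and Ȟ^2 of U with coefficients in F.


Ȟ^0 ≅ 0,  Ȟ^1 ≅ Z/2,  Ȟ^2 ≅ 0

intersection data:
  V12={x8} V16={x12} V23={x3,x15} V34={x4} V45={x10} V56={x16}
C dims 6,6; δ0: rk 6, SNF 1^5·2
Ȟ^0 = (6 − 6) − 0 = 0, so Ȟ^0 ≅ 0
Ȟ^1 = (6 − 0) − 6 = 0 plus torsion [2], so Ȟ^1 ≅ Z/2
Ȟ^2 = (0 − 0) − 0 = 0, so Ȟ^2 ≅ 0


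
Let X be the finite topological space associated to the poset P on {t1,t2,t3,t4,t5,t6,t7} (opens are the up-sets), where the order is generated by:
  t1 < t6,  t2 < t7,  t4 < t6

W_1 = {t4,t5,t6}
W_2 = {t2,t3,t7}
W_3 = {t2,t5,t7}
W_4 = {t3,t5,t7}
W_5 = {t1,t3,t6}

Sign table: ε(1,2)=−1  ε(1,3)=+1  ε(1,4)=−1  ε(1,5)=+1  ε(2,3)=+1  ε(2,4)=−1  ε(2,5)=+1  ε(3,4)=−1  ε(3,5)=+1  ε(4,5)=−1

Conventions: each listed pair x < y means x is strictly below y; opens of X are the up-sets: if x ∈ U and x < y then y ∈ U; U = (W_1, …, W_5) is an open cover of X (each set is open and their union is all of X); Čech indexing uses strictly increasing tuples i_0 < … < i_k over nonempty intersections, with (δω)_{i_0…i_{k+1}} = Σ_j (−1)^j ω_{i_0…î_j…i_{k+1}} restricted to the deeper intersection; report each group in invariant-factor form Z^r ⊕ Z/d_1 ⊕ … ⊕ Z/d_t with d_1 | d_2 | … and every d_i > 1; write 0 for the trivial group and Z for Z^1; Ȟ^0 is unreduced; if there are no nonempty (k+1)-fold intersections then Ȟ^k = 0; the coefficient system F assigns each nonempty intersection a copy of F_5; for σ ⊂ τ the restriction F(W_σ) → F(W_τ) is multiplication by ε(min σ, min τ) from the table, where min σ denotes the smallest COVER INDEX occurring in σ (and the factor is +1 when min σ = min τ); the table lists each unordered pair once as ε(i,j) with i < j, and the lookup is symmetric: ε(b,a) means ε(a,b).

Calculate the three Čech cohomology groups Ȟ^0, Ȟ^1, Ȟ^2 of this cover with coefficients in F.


Ȟ^0 = Z/5, Ȟ^1 = Z/5 and Ȟ^2 = 0

nerve simplices:
  W13={t5} W14={t5} W15={t6} W23={t2,t7} W24={t3,t7} W25={t3} W34={t5,t7} W45={t3}
  W134={t5} W234={t7} W245={t3}
C dims 5,8,3; δ0: rk_F5 4; δ1: rk_F5 3
degree 0: 5−4−0 = 1 → Ȟ^0 ≅ Z/5
degree 1: 8−3−4 = 1 → Ȟ^1 ≅ Z/5
degree 2: 3−0−3 = 0 → Ȟ^2 ≅ 0
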